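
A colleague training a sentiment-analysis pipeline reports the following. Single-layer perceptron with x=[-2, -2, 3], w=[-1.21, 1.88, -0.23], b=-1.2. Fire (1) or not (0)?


z = (-2)·(-1.21) + (-2)·(1.88) + (3)·(-0.23) - 1.2
  = -3.23
step(z) = 0 (z<0)

0


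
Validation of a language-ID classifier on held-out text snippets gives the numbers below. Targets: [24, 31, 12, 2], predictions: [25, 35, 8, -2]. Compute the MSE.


Squared errors: (24-25)²=1, (31-35)²=16, (12-8)²=16, (2+ 2)²=16
Sum = 49
MSE = 49/4 = 49/4

49/4


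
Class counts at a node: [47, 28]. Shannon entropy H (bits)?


Probabilities: [47/75, 28/75] ≈ [0.6267, 0.3733]
H = -((47/75)·log₂(47/75) + (28/75)·log₂(28/75))
  = 0.9532 bits

0.9532 bits


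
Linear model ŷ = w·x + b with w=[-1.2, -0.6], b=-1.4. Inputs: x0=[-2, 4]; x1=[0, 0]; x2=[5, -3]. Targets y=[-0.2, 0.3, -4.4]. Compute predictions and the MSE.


ŷ0 = (-1.2)·(-2) + (-0.6)·(4) - 1.4 = -1.4
ŷ1 = (-1.2)·(0) + (-0.6)·(0) - 1.4 = -1.4
ŷ2 = (-1.2)·(5) + (-0.6)·(-3) - 1.4 = -5.6
errors² = [1.44, 2.89, 1.44]
MSE = 5.7700/3 = 1.9233

1.9233


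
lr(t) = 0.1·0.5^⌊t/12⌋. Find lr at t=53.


n_drops = ⌊53/12⌋ = 4
lr = 0.1·0.5^4 = 0.1·0.0625 = 0.00625

0.00625


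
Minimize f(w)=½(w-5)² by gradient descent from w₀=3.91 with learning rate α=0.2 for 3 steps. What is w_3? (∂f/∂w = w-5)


step 1: grad = 3.91-5 = -1.09; w = 3.91 - 0.2·(-1.09) = 4.128
step 2: grad = 4.128-5 = -0.872; w = 4.128 - 0.2·(-0.872) = 4.3024
step 3: grad = 4.3024-5 = -0.6976; w = 4.3024 - 0.2·(-0.6976) = 4.44192

4.44192


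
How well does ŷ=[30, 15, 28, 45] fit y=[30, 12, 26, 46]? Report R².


ȳ = 28.5
SS_res = Σ(y-ŷ)² = 14
SS_tot = Σ(y-ȳ)² = 587
R² = 1 - SS_res/SS_tot = 1 - 0.0239 = 0.9761

0.9761


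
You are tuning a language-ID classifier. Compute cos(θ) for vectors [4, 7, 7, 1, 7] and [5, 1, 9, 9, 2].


A·B = 4·5 + 7·1 + 7·9 + 1·9 + 7·2 = 113
‖A‖ = √164 = 12.8062, ‖B‖ = √192 = 13.8564
cos = 113/(√164·√192) = 113/√31488 = 0.6368

0.6368


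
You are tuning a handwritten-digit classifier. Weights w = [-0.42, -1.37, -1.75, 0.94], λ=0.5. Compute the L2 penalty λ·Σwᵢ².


‖w‖₂² = (-0.42)² + (-1.37)² + (-1.75)² + (0.94)²
     = 0.1764 + 1.8769 + 3.0625 + 0.8836
     = 5.9994
λ·‖w‖₂² = 0.5·5.9994 = 2.9997

2.9997


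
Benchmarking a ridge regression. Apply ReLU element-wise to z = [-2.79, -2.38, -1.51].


ReLU(-2.79) = max(0, -2.79) = 0.0
ReLU(-2.38) = max(0, -2.38) = 0.0
ReLU(-1.51) = max(0, -1.51) = 0.0
result = [0.0, 0.0, 0.0]

[0.0, 0.0, 0.0]


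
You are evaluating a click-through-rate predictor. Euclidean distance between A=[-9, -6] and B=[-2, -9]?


d = √((-9+ 2)² + (-6+ 9)²)
  = √(49 + 9)
  = √58 = 7.6158

7.6158


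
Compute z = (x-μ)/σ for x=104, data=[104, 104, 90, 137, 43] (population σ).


μ = 95.6, σ = 30.5064
z = (104 - 95.6)/30.5064 = 0.2754

0.2754


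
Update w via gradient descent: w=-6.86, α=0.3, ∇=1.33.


w_new = w - α·∇
= -6.86 - 0.3·1.33
= -6.86 - 0.399
= -7.259

-7.259


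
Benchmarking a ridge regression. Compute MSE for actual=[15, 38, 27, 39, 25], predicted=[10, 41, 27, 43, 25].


Squared errors: (15-10)²=25, (38-41)²=9, (27-27)²=0, (39-43)²=16, (25-25)²=0
Sum = 50
MSE = 50/5 = 10

10


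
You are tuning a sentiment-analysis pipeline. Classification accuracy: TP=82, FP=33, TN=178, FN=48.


Accuracy = (TP+TN)/(TP+TN+FP+FN)
= (82+178)/(341)
= 260/341 = 76.25%

76.25%


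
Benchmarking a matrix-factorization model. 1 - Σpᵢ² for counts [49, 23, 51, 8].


Probabilities: [49/131, 23/131, 51/131, 8/131] ≈ [0.374, 0.1756, 0.3893, 0.0611]
Σpᵢ² = (2401 + 529 + 2601 + 64)/131² = 5595/17161
Gini = 1 - Σpᵢ² = 1 - 5595/17161 = 0.674

0.674


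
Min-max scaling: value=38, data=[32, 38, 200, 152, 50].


min=32, max=200
(38-32)/(200-32) = 6/168 = 0.0357

0.0357


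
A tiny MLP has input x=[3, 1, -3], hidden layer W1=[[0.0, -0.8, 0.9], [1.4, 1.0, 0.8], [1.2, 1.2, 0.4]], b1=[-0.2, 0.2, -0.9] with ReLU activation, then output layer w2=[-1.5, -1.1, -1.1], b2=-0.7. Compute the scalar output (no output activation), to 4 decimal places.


z1[0] = (0.0)·(3) + (-0.8)·(1) + (0.9)·(-3) - 0.2 = -3.7
z1[1] = (1.4)·(3) + (1.0)·(1) + (0.8)·(-3) + 0.2 = 3.0
z1[2] = (1.2)·(3) + (1.2)·(1) + (0.4)·(-3) - 0.9 = 2.7
h = ReLU(z1) = [0.0, 3.0, 2.7]
output = (-1.5)·(0.0) + (-1.1)·(3.0) + (-1.1)·(2.7) - 0.7 = -6.97

-6.97


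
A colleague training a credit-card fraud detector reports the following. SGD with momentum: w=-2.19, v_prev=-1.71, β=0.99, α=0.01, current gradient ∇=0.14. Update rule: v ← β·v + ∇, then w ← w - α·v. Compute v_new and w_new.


v_new = 0.99·-1.71 + 0.14 = -1.6929 + 0.14 = -1.5529
w_new = -2.19 - 0.01·-1.5529 = -2.19 + 0.015529 = -2.174471

v_new=-1.5529, w_new=-2.174471


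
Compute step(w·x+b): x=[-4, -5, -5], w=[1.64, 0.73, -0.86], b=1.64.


z = (-4)·(1.64) + (-5)·(0.73) + (-5)·(-0.86) + 1.64
  = -4.27
step(z) = 0 (z<0)

0


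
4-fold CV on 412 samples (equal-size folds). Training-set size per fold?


Fold size = 412/4 = 103
Training per fold = 412 - 103 = 309

309


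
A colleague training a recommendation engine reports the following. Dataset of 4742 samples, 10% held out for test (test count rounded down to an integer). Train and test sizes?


Test = ⌊4742·10/100⌋ = 474
Train = 4742 - 474 = 4268

Train: 4268, Test: 474


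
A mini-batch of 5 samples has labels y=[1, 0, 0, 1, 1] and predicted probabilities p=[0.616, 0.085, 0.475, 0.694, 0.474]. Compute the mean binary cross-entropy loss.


L[0] = -ln(0.616) = 0.4845
L[1] = -ln(1-0.085) = -ln(0.915) = 0.0888
L[2] = -ln(1-0.475) = -ln(0.525) = 0.6444
L[3] = -ln(0.694) = 0.3653
L[4] = -ln(0.474) = 0.7465
mean = (0.4845 + 0.0888 + 0.6444 + 0.3653 + 0.7465)/5 = 0.4659

0.4659


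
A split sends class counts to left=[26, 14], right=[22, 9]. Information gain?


Parent = [48, 23], H_parent = 0.9086
H_left = 0.9341 (n=40), H_right = 0.8691 (n=31)
H_children = (40/71)·0.9341 + (31/71)·0.8691 = 0.9057
IG = 0.9086 - 0.9057 = 0.0029

0.0029


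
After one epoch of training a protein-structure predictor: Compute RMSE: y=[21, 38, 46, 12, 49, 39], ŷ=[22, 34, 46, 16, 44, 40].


MSE = 59/6 = 9.8333
RMSE = √(59/6) = 3.1358

3.1358


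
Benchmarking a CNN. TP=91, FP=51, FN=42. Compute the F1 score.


Precision = 91/142 = 0.6408
Recall = 91/133 = 0.6842
F1 = 2·P·R/(P+R) = 2·TP/(2·TP+FP+FN) = 182/(182+51+42) = 182/275 = 0.6618

0.6618


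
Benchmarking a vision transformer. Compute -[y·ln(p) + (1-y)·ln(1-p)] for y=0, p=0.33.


BCE = -[y·ln(p) + (1-y)·ln(1-p)]
= -0 - 1·ln(1-0.33)
= -ln(0.67) = 0.4005

0.4005


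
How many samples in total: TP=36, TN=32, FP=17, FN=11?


Total = TP + TN + FP + FN
= 36 + 32 + 17 + 11
= 96
(Predicted positive: 53, predicted negative: 43)

96


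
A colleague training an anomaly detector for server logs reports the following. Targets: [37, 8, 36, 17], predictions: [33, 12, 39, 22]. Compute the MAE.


Absolute errors: |37-33|=4, |8-12|=4, |36-39|=3, |17-22|=5
Sum = 16
MAE = 16/4 = 4

4


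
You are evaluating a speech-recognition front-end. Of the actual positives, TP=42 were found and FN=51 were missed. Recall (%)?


Recall = TP/(TP+FN)
= 42/(42+51)
= 42/93 = 45.16%

45.16%


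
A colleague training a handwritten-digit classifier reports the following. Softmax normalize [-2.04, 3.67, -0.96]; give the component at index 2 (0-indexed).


Exponentials: e^-2.04=0.13, e^3.67=39.2519, e^-0.96=0.3829
Sum = 39.7648
Softmax = [0.0033, 0.9871, 0.0096]
p[2] = 0.3829/39.7648 = 0.0096

0.0096


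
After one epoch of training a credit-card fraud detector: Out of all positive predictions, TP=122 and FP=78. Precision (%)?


Precision = TP/(TP+FP)
= 122/(122+78)
= 122/200 = 61.0%

61.0%


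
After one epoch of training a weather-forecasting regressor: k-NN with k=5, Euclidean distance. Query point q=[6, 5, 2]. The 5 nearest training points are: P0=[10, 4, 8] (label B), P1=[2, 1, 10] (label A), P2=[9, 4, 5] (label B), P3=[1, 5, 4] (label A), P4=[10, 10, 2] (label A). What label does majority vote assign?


d(q,P0) = 7.2801  (label B)
d(q,P1) = 9.798  (label A)
d(q,P2) = 4.3589  (label B)
d(q,P3) = 5.3852  (label A)
d(q,P4) = 6.4031  (label A)
Votes: A=3, B=2
Majority → A

A


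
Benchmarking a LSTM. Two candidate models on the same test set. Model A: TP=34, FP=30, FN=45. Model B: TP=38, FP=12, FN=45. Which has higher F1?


Model A: P=34/64=0.5312, R=34/79=0.4304, F1=2PR/(P+R)=2TP/(2TP+FP+FN)=68/143=0.4755
Model B: P=38/50=0.76, R=38/83=0.4578, F1=2PR/(P+R)=2TP/(2TP+FP+FN)=76/133=0.5714
0.4755 < 0.5714 → Model B

Model B


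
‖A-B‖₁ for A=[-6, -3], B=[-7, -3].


d = |-6+ 7| + |-3+ 3|
  = 1 + 0
  = 1

1


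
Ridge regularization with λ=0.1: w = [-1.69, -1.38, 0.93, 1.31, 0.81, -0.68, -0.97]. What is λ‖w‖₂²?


‖w‖₂² = (-1.69)² + (-1.38)² + (0.93)² + (1.31)² + (0.81)² + (-0.68)² + (-0.97)²
     = 2.8561 + 1.9044 + 0.8649 + 1.7161 + 0.6561 + 0.4624 + 0.9409
     = 9.4009
λ·‖w‖₂² = 0.1·9.4009 = 0.94009

0.94009


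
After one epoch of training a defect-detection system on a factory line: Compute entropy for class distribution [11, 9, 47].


Probabilities: [11/67, 9/67, 47/67] ≈ [0.1642, 0.1343, 0.7015]
H = -((11/67)·log₂(11/67) + (9/67)·log₂(9/67) + (47/67)·log₂(47/67))
  = 1.1758 bits

1.1758 bits


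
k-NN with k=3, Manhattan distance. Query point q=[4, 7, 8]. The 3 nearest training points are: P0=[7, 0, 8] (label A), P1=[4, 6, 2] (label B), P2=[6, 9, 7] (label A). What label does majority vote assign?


d(q,P0) = 10  (label A)
d(q,P1) = 7  (label B)
d(q,P2) = 5  (label A)
Votes: A=2, B=1
Majority → A

A


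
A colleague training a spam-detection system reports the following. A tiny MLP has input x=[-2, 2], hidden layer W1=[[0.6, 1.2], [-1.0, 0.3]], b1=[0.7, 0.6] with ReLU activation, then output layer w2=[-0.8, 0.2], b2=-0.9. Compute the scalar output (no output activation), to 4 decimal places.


z1[0] = (0.6)·(-2) + (1.2)·(2) + 0.7 = 1.9
z1[1] = (-1.0)·(-2) + (0.3)·(2) + 0.6 = 3.2
h = ReLU(z1) = [1.9, 3.2]
output = (-0.8)·(1.9) + (0.2)·(3.2) - 0.9 = -1.78

-1.78


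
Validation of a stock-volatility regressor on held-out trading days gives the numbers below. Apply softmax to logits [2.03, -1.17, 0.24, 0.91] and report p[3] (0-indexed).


Exponentials: e^2.03=7.6141, e^-1.17=0.3104, e^0.24=1.2712, e^0.91=2.4843
Sum = 11.68
Softmax = [0.6519, 0.0266, 0.1088, 0.2127]
p[3] = 2.4843/11.68 = 0.2127

0.2127


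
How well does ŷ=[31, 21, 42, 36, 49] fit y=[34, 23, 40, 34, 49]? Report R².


ȳ = 36
SS_res = Σ(y-ŷ)² = 21
SS_tot = Σ(y-ȳ)² = 362
R² = 1 - SS_res/SS_tot = 1 - 0.058 = 0.942

0.942


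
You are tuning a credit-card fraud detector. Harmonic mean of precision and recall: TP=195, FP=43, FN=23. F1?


Precision = 195/238 = 0.8193
Recall = 195/218 = 0.8945
F1 = 2·P·R/(P+R) = 2·TP/(2·TP+FP+FN) = 390/(390+43+23) = 390/456 = 0.8553

0.8553


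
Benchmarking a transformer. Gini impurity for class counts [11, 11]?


Probabilities: [11/22, 11/22] ≈ [0.5, 0.5]
Σpᵢ² = (121 + 121)/22² = 242/484
Gini = 1 - Σpᵢ² = 1 - 242/484 = 0.5

0.5


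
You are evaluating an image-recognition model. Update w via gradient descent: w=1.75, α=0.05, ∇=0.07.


w_new = w - α·∇
= 1.75 - 0.05·0.07
= 1.75 - 0.0035
= 1.7465

1.7465


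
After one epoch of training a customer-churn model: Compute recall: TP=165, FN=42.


Recall = TP/(TP+FN)
= 165/(165+42)
= 165/207 = 79.71%

79.71%


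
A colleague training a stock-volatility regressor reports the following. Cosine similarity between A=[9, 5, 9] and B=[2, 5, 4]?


A·B = 9·2 + 5·5 + 9·4 = 79
‖A‖ = √187 = 13.6748, ‖B‖ = √45 = 6.7082
cos = 79/(√187·√45) = 79/√8415 = 0.8612

0.8612


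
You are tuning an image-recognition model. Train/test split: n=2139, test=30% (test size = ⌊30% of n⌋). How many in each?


Test = ⌊2139·30/100⌋ = 641
Train = 2139 - 641 = 1498

Train: 1498, Test: 641


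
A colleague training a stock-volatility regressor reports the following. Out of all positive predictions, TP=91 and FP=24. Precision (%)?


Precision = TP/(TP+FP)
= 91/(91+24)
= 91/115 = 79.13%

79.13%


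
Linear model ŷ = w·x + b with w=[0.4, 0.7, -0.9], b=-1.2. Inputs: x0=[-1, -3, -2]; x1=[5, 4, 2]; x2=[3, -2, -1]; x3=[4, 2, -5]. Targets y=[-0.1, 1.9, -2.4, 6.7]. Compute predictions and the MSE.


ŷ0 = (0.4)·(-1) + (0.7)·(-3) + (-0.9)·(-2) - 1.2 = -1.9
ŷ1 = (0.4)·(5) + (0.7)·(4) + (-0.9)·(2) - 1.2 = 1.8
ŷ2 = (0.4)·(3) + (0.7)·(-2) + (-0.9)·(-1) - 1.2 = -0.5
ŷ3 = (0.4)·(4) + (0.7)·(2) + (-0.9)·(-5) - 1.2 = 6.3
errors² = [3.24, 0.01, 3.61, 0.16]
MSE = 7.0200/4 = 1.755

1.755


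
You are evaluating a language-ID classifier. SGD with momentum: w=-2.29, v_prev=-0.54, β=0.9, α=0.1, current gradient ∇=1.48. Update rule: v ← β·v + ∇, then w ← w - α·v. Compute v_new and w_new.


v_new = 0.9·-0.54 + 1.48 = -0.486 + 1.48 = 0.994
w_new = -2.29 - 0.1·0.994 = -2.29 - 0.0994 = -2.3894

v_new=0.994, w_new=-2.3894


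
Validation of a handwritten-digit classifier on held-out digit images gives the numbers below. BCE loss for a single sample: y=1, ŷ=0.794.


BCE = -[y·ln(p) + (1-y)·ln(1-p)]
= -1·ln(0.794) - 0
= -ln(0.794) = 0.2307

0.2307


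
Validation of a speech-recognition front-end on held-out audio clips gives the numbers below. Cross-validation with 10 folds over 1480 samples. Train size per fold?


Fold size = 1480/10 = 148
Training per fold = 1480 - 148 = 1332

1332


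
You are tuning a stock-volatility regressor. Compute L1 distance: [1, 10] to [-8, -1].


d = |1+ 8| + |10+ 1|
  = 9 + 11
  = 20

20


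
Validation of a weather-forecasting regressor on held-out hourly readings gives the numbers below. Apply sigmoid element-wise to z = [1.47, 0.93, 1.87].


σ(1.47) = 1/(1+e^-1.47) = 0.8131
σ(0.93) = 1/(1+e^-0.93) = 0.7171
σ(1.87) = 1/(1+e^-1.87) = 0.8665
result = [0.8131, 0.7171, 0.8665]

[0.8131, 0.7171, 0.8665]


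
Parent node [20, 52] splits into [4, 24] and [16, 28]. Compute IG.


Parent = [20, 52], H_parent = 0.8524
H_left = 0.5917 (n=28), H_right = 0.9457 (n=44)
H_children = (28/72)·0.5917 + (44/72)·0.9457 = 0.808
IG = 0.8524 - 0.808 = 0.0444

0.0444


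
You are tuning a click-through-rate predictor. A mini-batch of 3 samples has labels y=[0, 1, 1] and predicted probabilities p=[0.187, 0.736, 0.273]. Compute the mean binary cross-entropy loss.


L[0] = -ln(1-0.187) = -ln(0.813) = 0.207
L[1] = -ln(0.736) = 0.3065
L[2] = -ln(0.273) = 1.2983
mean = (0.207 + 0.3065 + 1.2983)/3 = 0.6039

0.6039


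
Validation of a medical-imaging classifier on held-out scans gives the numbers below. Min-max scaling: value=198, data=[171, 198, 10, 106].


min=10, max=198
(198-10)/(198-10) = 188/188 = 1.0

1.0


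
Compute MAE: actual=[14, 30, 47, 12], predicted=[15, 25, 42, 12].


Absolute errors: |14-15|=1, |30-25|=5, |47-42|=5, |12-12|=0
Sum = 11
MAE = 11/4 = 11/4

11/4


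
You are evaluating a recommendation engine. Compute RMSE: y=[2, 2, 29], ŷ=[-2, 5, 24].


MSE = 50/3 = 16.6667
RMSE = √(50/3) = 4.0825

4.0825


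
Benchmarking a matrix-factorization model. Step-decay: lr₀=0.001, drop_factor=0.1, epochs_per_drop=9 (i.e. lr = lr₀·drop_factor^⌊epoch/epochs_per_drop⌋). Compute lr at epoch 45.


n_drops = ⌊45/9⌋ = 5
lr = 0.001·0.1^5 = 0.001·0.00001 = 0.00000001

0.00000001


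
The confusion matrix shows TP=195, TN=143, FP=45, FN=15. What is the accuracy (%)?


Accuracy = (TP+TN)/(TP+TN+FP+FN)
= (195+143)/(398)
= 338/398 = 84.92%

84.92%


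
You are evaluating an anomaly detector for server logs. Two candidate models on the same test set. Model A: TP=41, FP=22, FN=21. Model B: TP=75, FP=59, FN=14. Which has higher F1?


Model A: P=41/63=0.6508, R=41/62=0.6613, F1=2PR/(P+R)=2TP/(2TP+FP+FN)=82/125=0.656
Model B: P=75/134=0.5597, R=75/89=0.8427, F1=2PR/(P+R)=2TP/(2TP+FP+FN)=150/223=0.6726
0.656 < 0.6726 → Model B

Model B


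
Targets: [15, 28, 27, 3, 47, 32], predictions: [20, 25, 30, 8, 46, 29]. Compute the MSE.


Squared errors: (15-20)²=25, (28-25)²=9, (27-30)²=9, (3-8)²=25, (47-46)²=1, (32-29)²=9
Sum = 78
MSE = 78/6 = 13

13


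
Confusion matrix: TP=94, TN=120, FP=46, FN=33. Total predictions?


Total = TP + TN + FP + FN
= 94 + 120 + 46 + 33
= 293
(Predicted positive: 140, predicted negative: 153)

293


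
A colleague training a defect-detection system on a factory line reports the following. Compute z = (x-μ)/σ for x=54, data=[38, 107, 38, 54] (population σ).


μ = 59.25, σ = 28.3317
z = (54 - 59.25)/28.3317 = -0.1853

-0.1853


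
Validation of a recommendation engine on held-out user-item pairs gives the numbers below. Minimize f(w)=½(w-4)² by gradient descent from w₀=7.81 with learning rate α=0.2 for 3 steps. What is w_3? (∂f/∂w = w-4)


step 1: grad = 7.81-4 = 3.81; w = 7.81 - 0.2·(3.81) = 7.048
step 2: grad = 7.048-4 = 3.048; w = 7.048 - 0.2·(3.048) = 6.4384
step 3: grad = 6.4384-4 = 2.4384; w = 6.4384 - 0.2·(2.4384) = 5.95072

5.95072


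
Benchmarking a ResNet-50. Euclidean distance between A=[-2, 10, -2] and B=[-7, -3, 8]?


d = √((-2+ 7)² + (10+ 3)² + (-2-8)²)
  = √(25 + 169 + 100)
  = √294 = 17.1464

17.1464


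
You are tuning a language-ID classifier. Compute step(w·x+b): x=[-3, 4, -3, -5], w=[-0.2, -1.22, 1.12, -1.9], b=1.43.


z = (-3)·(-0.2) + (4)·(-1.22) + (-3)·(1.12) + (-5)·(-1.9) + 1.43
  = 3.29
step(z) = 1 (z≥0)

1


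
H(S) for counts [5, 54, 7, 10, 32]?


Probabilities: [5/108, 54/108, 7/108, 10/108, 32/108] ≈ [0.0463, 0.5, 0.0648, 0.0926, 0.2963]
H = -((5/108)·log₂(5/108) + (54/108)·log₂(54/108) + (7/108)·log₂(7/108) + (10/108)·log₂(10/108) + (32/108)·log₂(32/108))
  = 1.7989 bits

1.7989 bits


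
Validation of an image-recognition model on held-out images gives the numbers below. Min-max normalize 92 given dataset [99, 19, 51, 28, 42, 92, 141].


min=19, max=141
(92-19)/(141-19) = 73/122 = 0.5984

0.5984


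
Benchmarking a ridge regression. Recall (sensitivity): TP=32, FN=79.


Recall = TP/(TP+FN)
= 32/(32+79)
= 32/111 = 28.83%

28.83%


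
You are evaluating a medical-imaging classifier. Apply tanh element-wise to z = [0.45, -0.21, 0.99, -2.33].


tanh(0.45) = 0.4219
tanh(-0.21) = -0.207
tanh(0.99) = 0.7574
tanh(-2.33) = -0.9812
result = [0.4219, -0.207, 0.7574, -0.9812]

[0.4219, -0.207, 0.7574, -0.9812]


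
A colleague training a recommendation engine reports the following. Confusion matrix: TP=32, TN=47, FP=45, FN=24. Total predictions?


Total = TP + TN + FP + FN
= 32 + 47 + 45 + 24
= 148
(Predicted positive: 77, predicted negative: 71)

148


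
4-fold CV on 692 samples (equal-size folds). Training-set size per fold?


Fold size = 692/4 = 173
Training per fold = 692 - 173 = 519

519


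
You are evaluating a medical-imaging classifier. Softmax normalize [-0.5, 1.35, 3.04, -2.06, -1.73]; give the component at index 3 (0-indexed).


Exponentials: e^-0.5=0.6065, e^1.35=3.8574, e^3.04=20.9052, e^-2.06=0.1275, e^-1.73=0.1773
Sum = 25.6739
Softmax = [0.0236, 0.1502, 0.8143, 0.005, 0.0069]
p[3] = 0.1275/25.6739 = 0.005

0.005


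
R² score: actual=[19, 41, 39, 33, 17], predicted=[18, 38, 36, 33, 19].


ȳ = 29.8
SS_res = Σ(y-ŷ)² = 23
SS_tot = Σ(y-ȳ)² = 500.8
R² = 1 - SS_res/SS_tot = 1 - 0.0459 = 0.9541

0.9541


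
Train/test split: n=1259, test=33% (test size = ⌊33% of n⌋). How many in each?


Test = ⌊1259·33/100⌋ = 415
Train = 1259 - 415 = 844

Train: 844, Test: 415


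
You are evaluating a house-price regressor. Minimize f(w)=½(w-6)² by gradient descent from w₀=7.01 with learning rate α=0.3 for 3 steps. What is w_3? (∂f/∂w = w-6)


step 1: grad = 7.01-6 = 1.01; w = 7.01 - 0.3·(1.01) = 6.707
step 2: grad = 6.707-6 = 0.707; w = 6.707 - 0.3·(0.707) = 6.4949
step 3: grad = 6.4949-6 = 0.4949; w = 6.4949 - 0.3·(0.4949) = 6.34643

6.34643


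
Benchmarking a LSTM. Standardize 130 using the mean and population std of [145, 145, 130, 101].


μ = 130.25, σ = 17.9635
z = (130 - 130.25)/17.9635 = -0.0139

-0.0139


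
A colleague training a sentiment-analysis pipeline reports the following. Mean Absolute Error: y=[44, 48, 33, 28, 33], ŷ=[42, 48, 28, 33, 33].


Absolute errors: |44-42|=2, |48-48|=0, |33-28|=5, |28-33|=5, |33-33|=0
Sum = 12
MAE = 12/5 = 12/5

12/5


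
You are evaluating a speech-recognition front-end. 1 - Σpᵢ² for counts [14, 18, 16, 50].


Probabilities: [14/98, 18/98, 16/98, 50/98] ≈ [0.1429, 0.1837, 0.1633, 0.5102]
Σpᵢ² = (196 + 324 + 256 + 2500)/98² = 3276/9604
Gini = 1 - Σpᵢ² = 1 - 3276/9604 = 0.6589

0.6589


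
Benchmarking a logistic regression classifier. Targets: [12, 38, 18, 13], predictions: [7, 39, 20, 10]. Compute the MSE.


Squared errors: (12-7)²=25, (38-39)²=1, (18-20)²=4, (13-10)²=9
Sum = 39
MSE = 39/4 = 39/4

39/4


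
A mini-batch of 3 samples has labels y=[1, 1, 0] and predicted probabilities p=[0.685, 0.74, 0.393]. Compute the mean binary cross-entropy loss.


L[0] = -ln(0.685) = 0.3783
L[1] = -ln(0.74) = 0.3011
L[2] = -ln(1-0.393) = -ln(0.607) = 0.4992
mean = (0.3783 + 0.3011 + 0.4992)/3 = 0.3929

0.3929


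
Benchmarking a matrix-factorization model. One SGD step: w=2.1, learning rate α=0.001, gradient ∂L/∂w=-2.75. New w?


w_new = w - α·∇
= 2.1 - 0.001·-2.75
= 2.1 + 0.00275
= 2.10275

2.10275


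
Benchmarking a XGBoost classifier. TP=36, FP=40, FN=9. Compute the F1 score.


Precision = 36/76 = 0.4737
Recall = 36/45 = 0.8
F1 = 2·P·R/(P+R) = 2·TP/(2·TP+FP+FN) = 72/(72+40+9) = 72/121 = 0.595

0.595


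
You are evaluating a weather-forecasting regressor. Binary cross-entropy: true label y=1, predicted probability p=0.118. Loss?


BCE = -[y·ln(p) + (1-y)·ln(1-p)]
= -1·ln(0.118) - 0
= -ln(0.118) = 2.1371

2.1371


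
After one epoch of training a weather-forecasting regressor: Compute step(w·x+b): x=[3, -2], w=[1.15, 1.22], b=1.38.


z = (3)·(1.15) + (-2)·(1.22) + 1.38
  = 2.39
step(z) = 1 (z≥0)

1


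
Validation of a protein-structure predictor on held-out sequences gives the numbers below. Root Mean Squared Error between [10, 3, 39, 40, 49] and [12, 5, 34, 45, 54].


MSE = 83/5 = 16.6
RMSE = √(83/5) = 4.0743

4.0743


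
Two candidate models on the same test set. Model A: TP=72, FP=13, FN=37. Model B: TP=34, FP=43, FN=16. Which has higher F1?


Model A: P=72/85=0.8471, R=72/109=0.6606, F1=2PR/(P+R)=2TP/(2TP+FP+FN)=144/194=0.7423
Model B: P=34/77=0.4416, R=34/50=0.68, F1=2PR/(P+R)=2TP/(2TP+FP+FN)=68/127=0.5354
0.7423 > 0.5354 → Model A

Model A


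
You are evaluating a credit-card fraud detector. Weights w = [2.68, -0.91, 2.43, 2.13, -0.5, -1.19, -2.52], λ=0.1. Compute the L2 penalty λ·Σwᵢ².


‖w‖₂² = (2.68)² + (-0.91)² + (2.43)² + (2.13)² + (-0.5)² + (-1.19)² + (-2.52)²
     = 7.1824 + 0.8281 + 5.9049 + 4.5369 + 0.25 + 1.4161 + 6.3504
     = 26.4688
λ·‖w‖₂² = 0.1·26.4688 = 2.64688

2.64688


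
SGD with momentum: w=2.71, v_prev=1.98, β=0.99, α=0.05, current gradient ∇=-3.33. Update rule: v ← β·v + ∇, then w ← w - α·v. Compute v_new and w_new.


v_new = 0.99·1.98 - 3.33 = 1.9602 - 3.33 = -1.3698
w_new = 2.71 - 0.05·-1.3698 = 2.71 + 0.06849 = 2.77849

v_new=-1.3698, w_new=2.77849


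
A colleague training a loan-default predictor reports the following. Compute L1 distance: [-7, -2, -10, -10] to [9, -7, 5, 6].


d = |-7-9| + |-2+ 7| + |-10-5| + |-10-6|
  = 16 + 5 + 15 + 16
  = 52

52


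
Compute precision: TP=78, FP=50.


Precision = TP/(TP+FP)
= 78/(78+50)
= 78/128 = 60.94%

60.94%


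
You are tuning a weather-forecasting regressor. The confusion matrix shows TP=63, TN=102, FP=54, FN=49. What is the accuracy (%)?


Accuracy = (TP+TN)/(TP+TN+FP+FN)
= (63+102)/(268)
= 165/268 = 61.57%

61.57%


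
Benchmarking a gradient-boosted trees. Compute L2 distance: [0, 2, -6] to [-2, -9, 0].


d = √((0+ 2)² + (2+ 9)² + (-6-0)²)
  = √(4 + 121 + 36)
  = √161 = 12.6886

12.6886


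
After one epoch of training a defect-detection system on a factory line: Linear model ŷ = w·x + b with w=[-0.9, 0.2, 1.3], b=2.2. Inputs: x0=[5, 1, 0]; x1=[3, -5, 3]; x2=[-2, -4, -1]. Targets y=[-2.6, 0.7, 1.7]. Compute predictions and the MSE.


ŷ0 = (-0.9)·(5) + (0.2)·(1) + (1.3)·(0) + 2.2 = -2.1
ŷ1 = (-0.9)·(3) + (0.2)·(-5) + (1.3)·(3) + 2.2 = 2.4
ŷ2 = (-0.9)·(-2) + (0.2)·(-4) + (1.3)·(-1) + 2.2 = 1.9
errors² = [0.25, 2.89, 0.04]
MSE = 3.1800/3 = 1.06

1.06


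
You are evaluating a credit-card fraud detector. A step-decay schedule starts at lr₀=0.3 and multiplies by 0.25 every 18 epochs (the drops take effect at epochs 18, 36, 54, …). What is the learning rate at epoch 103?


n_drops = ⌊103/18⌋ = 5
lr = 0.3·0.25^5 = 0.3·0.0009765625 = 0.00029296875

0.00029296875


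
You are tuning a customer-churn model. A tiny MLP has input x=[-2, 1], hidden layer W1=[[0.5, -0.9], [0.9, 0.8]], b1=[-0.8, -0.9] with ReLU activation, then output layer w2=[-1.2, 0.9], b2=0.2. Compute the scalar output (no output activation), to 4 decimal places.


z1[0] = (0.5)·(-2) + (-0.9)·(1) - 0.8 = -2.7
z1[1] = (0.9)·(-2) + (0.8)·(1) - 0.9 = -1.9
h = ReLU(z1) = [0.0, 0.0]
output = (-1.2)·(0.0) + (0.9)·(0.0) + 0.2 = 0.2

0.2


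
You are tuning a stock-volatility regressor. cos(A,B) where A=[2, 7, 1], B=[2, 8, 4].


A·B = 2·2 + 7·8 + 1·4 = 64
‖A‖ = √54 = 7.3485, ‖B‖ = √84 = 9.1652
cos = 64/(√54·√84) = 64/√4536 = 0.9503

0.9503


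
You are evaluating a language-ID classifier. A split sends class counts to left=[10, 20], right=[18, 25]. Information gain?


Parent = [28, 45], H_parent = 0.9605
H_left = 0.9183 (n=30), H_right = 0.9808 (n=43)
H_children = (30/73)·0.9183 + (43/73)·0.9808 = 0.9551
IG = 0.9605 - 0.9551 = 0.0054

0.0054


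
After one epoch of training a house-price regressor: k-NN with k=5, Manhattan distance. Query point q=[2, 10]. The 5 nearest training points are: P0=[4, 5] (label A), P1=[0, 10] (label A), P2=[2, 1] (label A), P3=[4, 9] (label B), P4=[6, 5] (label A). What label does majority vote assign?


d(q,P0) = 7  (label A)
d(q,P1) = 2  (label A)
d(q,P2) = 9  (label A)
d(q,P3) = 3  (label B)
d(q,P4) = 9  (label A)
Votes: A=4, B=1
Majority → A

A


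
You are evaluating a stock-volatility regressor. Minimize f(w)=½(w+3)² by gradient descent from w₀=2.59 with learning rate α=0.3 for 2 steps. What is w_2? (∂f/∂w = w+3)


step 1: grad = 2.59+3 = 5.59; w = 2.59 - 0.3·(5.59) = 0.913
step 2: grad = 0.913+3 = 3.913; w = 0.913 - 0.3·(3.913) = -0.2609

-0.2609


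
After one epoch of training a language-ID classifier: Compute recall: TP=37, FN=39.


Recall = TP/(TP+FN)
= 37/(37+39)
= 37/76 = 48.68%

48.68%


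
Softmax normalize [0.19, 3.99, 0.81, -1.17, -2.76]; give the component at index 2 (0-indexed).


Exponentials: e^0.19=1.2092, e^3.99=54.0549, e^0.81=2.2479, e^-1.17=0.3104, e^-2.76=0.0633
Sum = 57.8857
Softmax = [0.0209, 0.9338, 0.0388, 0.0054, 0.0011]
p[2] = 2.2479/57.8857 = 0.0388

0.0388


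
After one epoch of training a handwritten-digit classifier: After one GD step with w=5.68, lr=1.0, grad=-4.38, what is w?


w_new = w - α·∇
= 5.68 - 1.0·-4.38
= 5.68 + 4.38
= 10.06

10.06


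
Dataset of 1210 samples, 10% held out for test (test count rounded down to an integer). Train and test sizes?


Test = ⌊1210·10/100⌋ = 121
Train = 1210 - 121 = 1089

Train: 1089, Test: 121


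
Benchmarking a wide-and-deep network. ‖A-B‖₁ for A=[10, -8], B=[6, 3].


d = |10-6| + |-8-3|
  = 4 + 11
  = 15

15


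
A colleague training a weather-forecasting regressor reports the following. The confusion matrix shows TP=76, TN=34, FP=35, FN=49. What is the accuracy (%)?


Accuracy = (TP+TN)/(TP+TN+FP+FN)
= (76+34)/(194)
= 110/194 = 56.7%

56.7%


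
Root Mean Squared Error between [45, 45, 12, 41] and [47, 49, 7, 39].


MSE = 49/4 = 12.25
RMSE = √(49/4) = 3.5

3.5


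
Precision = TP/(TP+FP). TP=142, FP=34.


Precision = TP/(TP+FP)
= 142/(142+34)
= 142/176 = 80.68%

80.68%


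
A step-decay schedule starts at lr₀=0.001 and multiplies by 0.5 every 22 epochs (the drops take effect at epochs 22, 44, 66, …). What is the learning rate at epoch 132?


n_drops = ⌊132/22⌋ = 6
lr = 0.001·0.5^6 = 0.001·0.015625 = 0.000015625

0.000015625


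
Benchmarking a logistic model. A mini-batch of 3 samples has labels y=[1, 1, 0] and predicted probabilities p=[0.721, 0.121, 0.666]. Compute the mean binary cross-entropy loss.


L[0] = -ln(0.721) = 0.3271
L[1] = -ln(0.121) = 2.112
L[2] = -ln(1-0.666) = -ln(0.334) = 1.0966
mean = (0.3271 + 2.112 + 1.0966)/3 = 1.1786

1.1786


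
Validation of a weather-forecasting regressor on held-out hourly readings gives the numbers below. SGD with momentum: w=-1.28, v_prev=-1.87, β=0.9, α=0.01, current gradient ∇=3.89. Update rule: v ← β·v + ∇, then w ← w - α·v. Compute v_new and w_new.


v_new = 0.9·-1.87 + 3.89 = -1.683 + 3.89 = 2.207
w_new = -1.28 - 0.01·2.207 = -1.28 - 0.02207 = -1.30207

v_new=2.207, w_new=-1.30207


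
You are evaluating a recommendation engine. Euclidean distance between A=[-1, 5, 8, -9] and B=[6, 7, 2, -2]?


d = √((-1-6)² + (5-7)² + (8-2)² + (-9+ 2)²)
  = √(49 + 4 + 36 + 49)
  = √138 = 11.7473

11.7473


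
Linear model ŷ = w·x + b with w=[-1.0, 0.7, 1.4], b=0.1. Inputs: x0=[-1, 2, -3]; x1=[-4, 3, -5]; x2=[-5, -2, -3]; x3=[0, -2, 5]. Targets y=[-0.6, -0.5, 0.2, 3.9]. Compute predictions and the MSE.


ŷ0 = (-1.0)·(-1) + (0.7)·(2) + (1.4)·(-3) + 0.1 = -1.7
ŷ1 = (-1.0)·(-4) + (0.7)·(3) + (1.4)·(-5) + 0.1 = -0.8
ŷ2 = (-1.0)·(-5) + (0.7)·(-2) + (1.4)·(-3) + 0.1 = -0.5
ŷ3 = (-1.0)·(0) + (0.7)·(-2) + (1.4)·(5) + 0.1 = 5.7
errors² = [1.21, 0.09, 0.49, 3.24]
MSE = 5.0300/4 = 1.2575

1.2575


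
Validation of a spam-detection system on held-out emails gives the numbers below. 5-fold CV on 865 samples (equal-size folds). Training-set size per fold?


Fold size = 865/5 = 173
Training per fold = 865 - 173 = 692

692


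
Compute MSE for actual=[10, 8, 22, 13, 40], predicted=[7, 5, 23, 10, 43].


Squared errors: (10-7)²=9, (8-5)²=9, (22-23)²=1, (13-10)²=9, (40-43)²=9
Sum = 37
MSE = 37/5 = 37/5

37/5


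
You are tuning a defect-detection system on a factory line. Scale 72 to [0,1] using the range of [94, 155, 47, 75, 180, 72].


min=47, max=180
(72-47)/(180-47) = 25/133 = 0.188

0.188


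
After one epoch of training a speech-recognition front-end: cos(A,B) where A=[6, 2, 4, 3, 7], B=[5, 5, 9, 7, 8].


A·B = 6·5 + 2·5 + 4·9 + 3·7 + 7·8 = 153
‖A‖ = √114 = 10.6771, ‖B‖ = √244 = 15.6205
cos = 153/(√114·√244) = 153/√27816 = 0.9174

0.9174


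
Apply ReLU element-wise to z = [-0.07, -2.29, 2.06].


ReLU(-0.07) = max(0, -0.07) = 0.0
ReLU(-2.29) = max(0, -2.29) = 0.0
ReLU(2.06) = max(0, 2.06) = 2.06
result = [0.0, 0.0, 2.06]

[0.0, 0.0, 2.06]


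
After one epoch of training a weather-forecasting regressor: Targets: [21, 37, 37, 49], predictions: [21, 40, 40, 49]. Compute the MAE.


Absolute errors: |21-21|=0, |37-40|=3, |37-40|=3, |49-49|=0
Sum = 6
MAE = 6/4 = 3/2

3/2


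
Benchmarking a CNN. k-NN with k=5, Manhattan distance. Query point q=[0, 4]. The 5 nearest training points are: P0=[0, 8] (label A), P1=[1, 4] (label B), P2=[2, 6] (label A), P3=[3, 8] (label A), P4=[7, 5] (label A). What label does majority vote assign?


d(q,P0) = 4  (label A)
d(q,P1) = 1  (label B)
d(q,P2) = 4  (label A)
d(q,P3) = 7  (label A)
d(q,P4) = 8  (label A)
Votes: A=4, B=1
Majority → A

A


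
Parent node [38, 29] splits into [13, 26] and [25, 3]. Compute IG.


Parent = [38, 29], H_parent = 0.9869
H_left = 0.9183 (n=39), H_right = 0.4912 (n=28)
H_children = (39/67)·0.9183 + (28/67)·0.4912 = 0.7398
IG = 0.9869 - 0.7398 = 0.2471

0.2471


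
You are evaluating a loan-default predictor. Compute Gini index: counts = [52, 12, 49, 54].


Probabilities: [52/167, 12/167, 49/167, 54/167] ≈ [0.3114, 0.0719, 0.2934, 0.3234]
Σpᵢ² = (2704 + 144 + 2401 + 2916)/167² = 8165/27889
Gini = 1 - Σpᵢ² = 1 - 8165/27889 = 0.7072

0.7072


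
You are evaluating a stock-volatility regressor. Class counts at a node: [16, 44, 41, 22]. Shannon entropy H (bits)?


Probabilities: [16/123, 44/123, 41/123, 22/123] ≈ [0.1301, 0.3577, 0.3333, 0.1789]
H = -((16/123)·log₂(16/123) + (44/123)·log₂(44/123) + (41/123)·log₂(41/123) + (22/123)·log₂(22/123))
  = 1.8857 bits

1.8857 bits


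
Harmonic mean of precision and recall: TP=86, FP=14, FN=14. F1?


Precision = 86/100 = 0.86
Recall = 86/100 = 0.86
F1 = 2·P·R/(P+R) = 2·TP/(2·TP+FP+FN) = 172/(172+14+14) = 172/200 = 0.86

0.86


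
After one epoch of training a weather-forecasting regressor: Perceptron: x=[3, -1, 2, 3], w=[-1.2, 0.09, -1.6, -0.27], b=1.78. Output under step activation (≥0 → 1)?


z = (3)·(-1.2) + (-1)·(0.09) + (2)·(-1.6) + (3)·(-0.27) + 1.78
  = -5.92
step(z) = 0 (z<0)

0


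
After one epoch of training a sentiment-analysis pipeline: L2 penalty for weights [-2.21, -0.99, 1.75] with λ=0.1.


‖w‖₂² = (-2.21)² + (-0.99)² + (1.75)²
     = 4.8841 + 0.9801 + 3.0625
     = 8.9267
λ·‖w‖₂² = 0.1·8.9267 = 0.89267

0.89267


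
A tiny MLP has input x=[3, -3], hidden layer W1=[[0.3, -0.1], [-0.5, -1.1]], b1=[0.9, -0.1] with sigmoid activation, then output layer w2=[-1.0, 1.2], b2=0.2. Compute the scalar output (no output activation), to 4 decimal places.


z1[0] = (0.3)·(3) + (-0.1)·(-3) + 0.9 = 2.1
z1[1] = (-0.5)·(3) + (-1.1)·(-3) - 0.1 = 1.7
h = sigmoid(z1) = [0.8909, 0.8455]
output = (-1.0)·(0.8909) + (1.2)·(0.8455) + 0.2 = 0.3237

0.3237


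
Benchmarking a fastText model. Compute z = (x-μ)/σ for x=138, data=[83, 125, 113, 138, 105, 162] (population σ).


μ = 121, σ = 25
z = (138 - 121)/25 = 0.68

0.68


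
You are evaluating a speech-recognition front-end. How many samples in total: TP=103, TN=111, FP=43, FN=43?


Total = TP + TN + FP + FN
= 103 + 111 + 43 + 43
= 300
(Predicted positive: 146, predicted negative: 154)

300


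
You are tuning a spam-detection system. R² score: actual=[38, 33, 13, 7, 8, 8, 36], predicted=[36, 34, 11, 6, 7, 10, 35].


ȳ = 20.4286
SS_res = Σ(y-ŷ)² = 16
SS_tot = Σ(y-ȳ)² = 1253.71
R² = 1 - SS_res/SS_tot = 1 - 0.0128 = 0.9872

0.9872


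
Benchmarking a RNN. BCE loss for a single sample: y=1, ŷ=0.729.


BCE = -[y·ln(p) + (1-y)·ln(1-p)]
= -1·ln(0.729) - 0
= -ln(0.729) = 0.3161

0.3161


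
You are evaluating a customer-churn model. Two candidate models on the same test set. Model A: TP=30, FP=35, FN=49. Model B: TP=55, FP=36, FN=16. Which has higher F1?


Model A: P=30/65=0.4615, R=30/79=0.3797, F1=2PR/(P+R)=2TP/(2TP+FP+FN)=60/144=0.4167
Model B: P=55/91=0.6044, R=55/71=0.7746, F1=2PR/(P+R)=2TP/(2TP+FP+FN)=110/162=0.679
0.4167 < 0.679 → Model B

Model B


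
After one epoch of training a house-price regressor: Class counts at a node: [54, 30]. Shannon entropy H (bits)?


Probabilities: [54/84, 30/84] ≈ [0.6429, 0.3571]
H = -((54/84)·log₂(54/84) + (30/84)·log₂(30/84))
  = 0.9403 bits

0.9403 bits


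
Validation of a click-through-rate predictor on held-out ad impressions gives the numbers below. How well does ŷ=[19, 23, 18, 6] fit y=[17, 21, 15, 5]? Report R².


ȳ = 14.5
SS_res = Σ(y-ŷ)² = 18
SS_tot = Σ(y-ȳ)² = 139
R² = 1 - SS_res/SS_tot = 1 - 0.1295 = 0.8705

0.8705


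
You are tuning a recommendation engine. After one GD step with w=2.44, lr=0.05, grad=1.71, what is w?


w_new = w - α·∇
= 2.44 - 0.05·1.71
= 2.44 - 0.0855
= 2.3545

2.3545


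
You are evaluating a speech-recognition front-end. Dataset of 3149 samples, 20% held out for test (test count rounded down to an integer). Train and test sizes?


Test = ⌊3149·20/100⌋ = 629
Train = 3149 - 629 = 2520

Train: 2520, Test: 629


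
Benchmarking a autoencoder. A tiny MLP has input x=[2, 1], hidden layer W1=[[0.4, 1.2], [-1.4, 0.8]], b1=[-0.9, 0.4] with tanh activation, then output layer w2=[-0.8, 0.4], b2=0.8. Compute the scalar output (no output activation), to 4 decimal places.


z1[0] = (0.4)·(2) + (1.2)·(1) - 0.9 = 1.1
z1[1] = (-1.4)·(2) + (0.8)·(1) + 0.4 = -1.6
h = tanh(z1) = [0.8005, -0.9217]
output = (-0.8)·(0.8005) + (0.4)·(-0.9217) + 0.8 = -0.2091

-0.2091


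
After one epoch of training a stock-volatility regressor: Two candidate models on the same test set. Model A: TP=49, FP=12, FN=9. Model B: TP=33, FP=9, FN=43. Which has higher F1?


Model A: P=49/61=0.8033, R=49/58=0.8448, F1=2PR/(P+R)=2TP/(2TP+FP+FN)=98/119=0.8235
Model B: P=33/42=0.7857, R=33/76=0.4342, F1=2PR/(P+R)=2TP/(2TP+FP+FN)=66/118=0.5593
0.8235 > 0.5593 → Model A

Model A


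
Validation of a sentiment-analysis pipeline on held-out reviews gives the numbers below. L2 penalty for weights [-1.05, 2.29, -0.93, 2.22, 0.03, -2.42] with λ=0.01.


‖w‖₂² = (-1.05)² + (2.29)² + (-0.93)² + (2.22)² + (0.03)² + (-2.42)²
     = 1.1025 + 5.2441 + 0.8649 + 4.9284 + 0.0009 + 5.8564
     = 17.9972
λ·‖w‖₂² = 0.01·17.9972 = 0.179972

0.179972


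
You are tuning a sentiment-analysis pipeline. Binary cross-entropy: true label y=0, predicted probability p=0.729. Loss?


BCE = -[y·ln(p) + (1-y)·ln(1-p)]
= -0 - 1·ln(1-0.729)
= -ln(0.271) = 1.3056

1.3056


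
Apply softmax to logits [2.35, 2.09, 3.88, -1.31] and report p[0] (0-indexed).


Exponentials: e^2.35=10.4856, e^2.09=8.0849, e^3.88=48.4242, e^-1.31=0.2698
Sum = 67.2645
Softmax = [0.1559, 0.1202, 0.7199, 0.004]
p[0] = 10.4856/67.2645 = 0.1559

0.1559


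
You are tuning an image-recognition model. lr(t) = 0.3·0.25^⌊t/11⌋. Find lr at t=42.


n_drops = ⌊42/11⌋ = 3
lr = 0.3·0.25^3 = 0.3·0.015625 = 0.0046875

0.0046875


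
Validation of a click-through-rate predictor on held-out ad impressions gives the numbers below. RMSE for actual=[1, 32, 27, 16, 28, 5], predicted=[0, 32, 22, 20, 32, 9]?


MSE = 74/6 = 12.3333
RMSE = √(74/6) = 3.5119

3.5119


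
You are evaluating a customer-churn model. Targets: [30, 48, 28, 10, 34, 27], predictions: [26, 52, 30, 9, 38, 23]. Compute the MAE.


Absolute errors: |30-26|=4, |48-52|=4, |28-30|=2, |10-9|=1, |34-38|=4, |27-23|=4
Sum = 19
MAE = 19/6 = 19/6

19/6


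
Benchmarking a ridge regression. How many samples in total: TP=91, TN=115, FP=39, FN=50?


Total = TP + TN + FP + FN
= 91 + 115 + 39 + 50
= 295
(Predicted positive: 130, predicted negative: 165)

295


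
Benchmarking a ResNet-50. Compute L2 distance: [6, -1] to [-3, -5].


d = √((6+ 3)² + (-1+ 5)²)
  = √(81 + 16)
  = √97 = 9.8489

9.8489


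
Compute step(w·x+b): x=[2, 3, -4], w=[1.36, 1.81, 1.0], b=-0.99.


z = (2)·(1.36) + (3)·(1.81) + (-4)·(1.0) - 0.99
  = 3.16
step(z) = 1 (z≥0)

1


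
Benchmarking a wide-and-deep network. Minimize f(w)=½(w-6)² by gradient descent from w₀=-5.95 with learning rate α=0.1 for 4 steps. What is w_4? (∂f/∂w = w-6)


step 1: grad = -5.95-6 = -11.95; w = -5.95 - 0.1·(-11.95) = -4.755
step 2: grad = -4.755-6 = -10.755; w = -4.755 - 0.1·(-10.755) = -3.6795
step 3: grad = -3.6795-6 = -9.6795; w = -3.6795 - 0.1·(-9.6795) = -2.71155
step 4: grad = -2.71155-6 = -8.71155; w = -2.71155 - 0.1·(-8.71155) = -1.840395

-1.840395


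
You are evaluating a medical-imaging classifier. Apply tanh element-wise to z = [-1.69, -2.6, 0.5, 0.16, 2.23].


tanh(-1.69) = -0.9341
tanh(-2.6) = -0.989
tanh(0.5) = 0.4621
tanh(0.16) = 0.1586
tanh(2.23) = 0.9771
result = [-0.9341, -0.989, 0.4621, 0.1586, 0.9771]

[-0.9341, -0.989, 0.4621, 0.1586, 0.9771]
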